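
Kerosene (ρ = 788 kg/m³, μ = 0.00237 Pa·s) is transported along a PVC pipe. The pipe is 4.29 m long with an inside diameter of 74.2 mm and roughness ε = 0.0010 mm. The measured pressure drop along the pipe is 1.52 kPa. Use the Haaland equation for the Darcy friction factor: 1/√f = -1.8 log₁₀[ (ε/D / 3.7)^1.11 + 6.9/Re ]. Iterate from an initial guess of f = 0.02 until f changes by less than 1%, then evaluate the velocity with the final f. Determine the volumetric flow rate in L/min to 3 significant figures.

Q ≈ 458 L/min

Rearranging Darcy-Weisbach: V = √(2·ΔP·D/(f·L·ρ)). With ε/D = 1e-06/0.0742 = 1.35e-05, iterate starting from f = 0.02:
  f = 0.02 → V = √(2·1520·0.0742/(0.02·4.29·788)) = 1.827 m/s; Re = ρVD/μ = 4.506e+04; f → 0.02124
  f = 0.02124 → V = 1.773 m/s; Re = 4.373e+04; f → 0.02138
Converged (Δf/f < 1%). With the final f = 0.02138: V = √(2·1520·0.0742/(0.02138·4.29·788)) = 1.767 m/s.
Q = V·A = 1.767·(π/4·0.0742²) = 0.007639 m³/s = 458 L/min.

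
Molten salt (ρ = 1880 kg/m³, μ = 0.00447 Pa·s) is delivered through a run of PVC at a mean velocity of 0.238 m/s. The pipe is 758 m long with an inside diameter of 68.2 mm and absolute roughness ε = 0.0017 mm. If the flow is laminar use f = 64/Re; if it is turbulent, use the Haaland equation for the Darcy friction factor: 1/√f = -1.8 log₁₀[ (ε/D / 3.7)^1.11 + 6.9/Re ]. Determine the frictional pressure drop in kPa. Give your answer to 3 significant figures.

ΔP ≈ 20.4 kPa

Reynolds number Re = ρVD/μ = 1880 · 0.238 · 0.0682 / 0.00447 = 6827.
Re > 4000 → turbulent. Relative roughness ε/D = 1.7e-06/0.0682 = 2.49e-05. Haaland: 1/√f = -1.8 log₁₀[(2.49e-05/3.7)^1.11 + 6.9/6827] = -1.8 log₁₀[1.82e-06 + 0.00101] = 5.39, so f = 0.03442.
Darcy-Weisbach: ΔP = f(L/D)(ρV²/2) = 0.03442·(758/0.0682)·(1880·0.238²/2) = 0.03442·1.111e+04·53.25 = 2.037e+04 Pa.
ΔP = 2.037e+04 Pa = 20.4 kPa.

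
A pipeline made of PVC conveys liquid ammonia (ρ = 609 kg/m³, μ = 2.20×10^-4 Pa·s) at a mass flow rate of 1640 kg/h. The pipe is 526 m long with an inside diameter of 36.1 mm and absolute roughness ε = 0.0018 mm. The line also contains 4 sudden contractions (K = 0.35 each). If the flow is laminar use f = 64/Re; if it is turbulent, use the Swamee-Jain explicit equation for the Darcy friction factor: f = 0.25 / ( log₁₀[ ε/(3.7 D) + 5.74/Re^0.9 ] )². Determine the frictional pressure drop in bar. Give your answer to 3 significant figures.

ṁ = 1640 kg/h = 1640/3600 = 0.4556 kg/s.
A = πD²/4 = π(0.0361)²/4 = 0.001024 m²; mean velocity V = ṁ/(ρA) = 0.4556/(609 · 0.001024) = 0.7308 m/s.
Reynolds number Re = ρVD/μ = 609 · 0.7308 · 0.0361 / 0.00022 = 7.303e+04.
Re > 4000 → turbulent. Relative roughness ε/D = 1.8e-06/0.0361 = 4.99e-05. Swamee-Jain: f = 0.25/(log₁₀[4.99e-05/3.7 + 5.74/7.303e+04^0.9])² = 0.25/(log₁₀[1.35e-05 + 0.000241])² = 0.25/(-3.595)² = 0.01935.
Total minor-loss coefficient ΣK = 4·0.35 = 1.4.
ΔP = [f·L/D + ΣK]·(ρV²/2) = [0.01935·526/0.0361 + 1.4]·(609·0.7308²/2) = [281.9 + 1.4]·162.6 = 4.608e+04 Pa.
ΔP = 4.608e+04 Pa = 0.461 bar.

ΔP ≈ 0.461 bar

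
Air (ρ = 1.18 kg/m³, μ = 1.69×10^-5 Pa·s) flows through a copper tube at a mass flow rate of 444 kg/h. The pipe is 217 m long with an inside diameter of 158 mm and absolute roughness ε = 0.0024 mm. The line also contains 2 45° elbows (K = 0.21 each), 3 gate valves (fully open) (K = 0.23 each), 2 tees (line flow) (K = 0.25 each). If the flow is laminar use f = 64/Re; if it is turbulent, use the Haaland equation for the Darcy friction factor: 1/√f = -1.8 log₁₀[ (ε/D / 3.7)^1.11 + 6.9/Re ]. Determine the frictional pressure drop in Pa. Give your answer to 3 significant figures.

ṁ = 444 kg/h = 444/3600 = 0.1233 kg/s.
A = πD²/4 = π(0.158)²/4 = 0.01961 m²; mean velocity V = ṁ/(ρA) = 0.1233/(1.18 · 0.01961) = 5.331 m/s.
Reynolds number Re = ρVD/μ = 1.18 · 5.331 · 0.158 / 1.69e-05 = 5.881e+04.
Re > 4000 → turbulent. Relative roughness ε/D = 2.4e-06/0.158 = 1.52e-05. Haaland: 1/√f = -1.8 log₁₀[(1.52e-05/3.7)^1.11 + 6.9/5.881e+04] = -1.8 log₁₀[1.05e-06 + 0.000117] = 7.068, so f = 0.02002.
Total minor-loss coefficient ΣK = 2·0.21 + 3·0.23 + 2·0.25 = 1.61.
ΔP = [f·L/D + ΣK]·(ρV²/2) = [0.02002·217/0.158 + 1.61]·(1.18·5.331²/2) = [27.49 + 1.61]·16.77 = 487.9 Pa.

ΔP ≈ 488 Pa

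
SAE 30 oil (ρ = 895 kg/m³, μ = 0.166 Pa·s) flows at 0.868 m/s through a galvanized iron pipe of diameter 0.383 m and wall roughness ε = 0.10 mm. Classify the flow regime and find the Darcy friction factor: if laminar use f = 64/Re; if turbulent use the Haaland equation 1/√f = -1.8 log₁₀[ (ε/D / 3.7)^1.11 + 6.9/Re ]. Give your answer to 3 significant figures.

Re = ρVD/μ = 895·0.868·0.383/0.166 = 1792.
Re < 2300 → laminar, so f = 64/Re = 0.03571 (roughness is irrelevant in laminar flow).

f ≈ 0.0357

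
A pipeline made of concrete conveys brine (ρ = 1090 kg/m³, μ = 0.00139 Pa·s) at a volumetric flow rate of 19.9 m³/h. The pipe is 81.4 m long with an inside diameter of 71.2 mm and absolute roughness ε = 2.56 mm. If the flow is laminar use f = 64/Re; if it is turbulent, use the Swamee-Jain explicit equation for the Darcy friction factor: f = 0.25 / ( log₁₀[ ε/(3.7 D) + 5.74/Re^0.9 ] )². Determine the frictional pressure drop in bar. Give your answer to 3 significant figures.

Q = 19.9 m³/h = 19.9/3600 = 0.005528 m³/s.
Cross-sectional area A = πD²/4 = π(0.0712)²/4 = 0.003982 m²; mean velocity V = Q/A = 0.005528/0.003982 = 1.388 m/s.
Reynolds number Re = ρVD/μ = 1090 · 1.388 · 0.0712 / 0.00139 = 7.752e+04.
Re > 4000 → turbulent. Relative roughness ε/D = 0.00256/0.0712 = 0.036. Swamee-Jain: f = 0.25/(log₁₀[0.036/3.7 + 5.74/7.752e+04^0.9])² = 0.25/(log₁₀[0.00972 + 0.000228])² = 0.25/(-2.002)² = 0.06235.
Darcy-Weisbach: ΔP = f(L/D)(ρV²/2) = 0.06235·(81.4/0.0712)·(1090·1.388²/2) = 0.06235·1143·1051 = 7.489e+04 Pa.
ΔP = 7.489e+04 Pa = 0.749 bar.

ΔP ≈ 0.749 bar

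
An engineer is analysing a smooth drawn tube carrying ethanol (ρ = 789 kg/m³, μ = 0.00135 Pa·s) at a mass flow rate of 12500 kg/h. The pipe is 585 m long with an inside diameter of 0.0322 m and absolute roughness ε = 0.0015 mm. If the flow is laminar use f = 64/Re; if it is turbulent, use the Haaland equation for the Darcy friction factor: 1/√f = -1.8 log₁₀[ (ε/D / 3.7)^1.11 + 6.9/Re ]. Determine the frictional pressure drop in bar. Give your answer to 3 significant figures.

ΔP ≈ 37.6 bar

ṁ = 12500 kg/h = 12500/3600 = 3.472 kg/s.
A = πD²/4 = π(0.0322)²/4 = 0.0008143 m²; mean velocity V = ṁ/(ρA) = 3.472/(789 · 0.0008143) = 5.404 m/s.
Reynolds number Re = ρVD/μ = 789 · 5.404 · 0.0322 / 0.00135 = 1.017e+05.
Re > 4000 → turbulent. Relative roughness ε/D = 1.5e-06/0.0322 = 4.66e-05. Haaland: 1/√f = -1.8 log₁₀[(4.66e-05/3.7)^1.11 + 6.9/1.017e+05] = -1.8 log₁₀[3.64e-06 + 6.78e-05] = 7.462, so f = 0.01796.
Darcy-Weisbach: ΔP = f(L/D)(ρV²/2) = 0.01796·(585/0.0322)·(789·5.404²/2) = 0.01796·1.817e+04·1.152e+04 = 3.759e+06 Pa.
ΔP = 3.759e+06 Pa = 37.6 bar.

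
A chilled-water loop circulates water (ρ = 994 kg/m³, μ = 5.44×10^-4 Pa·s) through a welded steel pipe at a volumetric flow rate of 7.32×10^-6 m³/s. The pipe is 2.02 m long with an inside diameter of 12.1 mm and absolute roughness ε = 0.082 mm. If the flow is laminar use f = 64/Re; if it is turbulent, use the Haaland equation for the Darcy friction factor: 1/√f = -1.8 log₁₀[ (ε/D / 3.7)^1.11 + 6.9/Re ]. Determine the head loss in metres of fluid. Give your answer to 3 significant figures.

h_f ≈ 0.00157 m

Cross-sectional area A = πD²/4 = π(0.0121)²/4 = 0.000115 m²; mean velocity V = Q/A = 7.32e-06/0.000115 = 0.06366 m/s.
Reynolds number Re = ρVD/μ = 994 · 0.06366 · 0.0121 / 0.000544 = 1407.
Re < 2300 → laminar flow, so f = 64/Re = 64/1407 = 0.04547 (the turbulent correlation is not needed).
Darcy-Weisbach: ΔP = f(L/D)(ρV²/2) = 0.04547·(2.02/0.0121)·(994·0.06366²/2) = 0.04547·166.9·2.014 = 15.29 Pa.
Head loss h_f = ΔP/(ρg) = 15.29/(994·9.81) = 0.00157 m.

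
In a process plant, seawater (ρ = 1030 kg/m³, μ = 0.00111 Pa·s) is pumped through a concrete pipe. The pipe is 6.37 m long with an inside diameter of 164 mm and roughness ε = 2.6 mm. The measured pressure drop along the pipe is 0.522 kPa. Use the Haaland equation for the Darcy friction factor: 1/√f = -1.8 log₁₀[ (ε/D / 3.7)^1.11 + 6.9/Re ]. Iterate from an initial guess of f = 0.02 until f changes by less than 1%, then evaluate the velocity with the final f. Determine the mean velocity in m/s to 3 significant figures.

V ≈ 0.761 m/s

Rearranging Darcy-Weisbach: V = √(2·ΔP·D/(f·L·ρ)). With ε/D = 0.0026/0.164 = 0.0159, iterate starting from f = 0.02:
  f = 0.02 → V = √(2·522·0.164/(0.02·6.37·1030)) = 1.142 m/s; Re = ρVD/μ = 1.738e+05; f → 0.04492
  f = 0.04492 → V = 0.7622 m/s; Re = 1.16e+05; f → 0.04504
Converged (Δf/f < 1%). With the final f = 0.04504: V = √(2·522·0.164/(0.04504·6.37·1030)) = 0.7612 m/s.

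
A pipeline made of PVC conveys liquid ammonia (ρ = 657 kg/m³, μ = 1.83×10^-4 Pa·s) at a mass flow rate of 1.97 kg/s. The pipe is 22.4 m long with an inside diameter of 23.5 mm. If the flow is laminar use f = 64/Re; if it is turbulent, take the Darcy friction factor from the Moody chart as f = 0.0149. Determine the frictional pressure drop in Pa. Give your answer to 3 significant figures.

ΔP ≈ 223000 Pa

A = πD²/4 = π(0.0235)²/4 = 0.0004337 m²; mean velocity V = ṁ/(ρA) = 1.97/(657 · 0.0004337) = 6.913 m/s.
Reynolds number Re = ρVD/μ = 657 · 6.913 · 0.0235 / 0.000183 = 5.833e+05.
Re > 4000 → turbulent; use the Moody-chart value f = 0.0149.
Darcy-Weisbach: ΔP = f(L/D)(ρV²/2) = 0.0149·(22.4/0.0235)·(657·6.913²/2) = 0.0149·953.2·1.57e+04 = 2.23e+05 Pa.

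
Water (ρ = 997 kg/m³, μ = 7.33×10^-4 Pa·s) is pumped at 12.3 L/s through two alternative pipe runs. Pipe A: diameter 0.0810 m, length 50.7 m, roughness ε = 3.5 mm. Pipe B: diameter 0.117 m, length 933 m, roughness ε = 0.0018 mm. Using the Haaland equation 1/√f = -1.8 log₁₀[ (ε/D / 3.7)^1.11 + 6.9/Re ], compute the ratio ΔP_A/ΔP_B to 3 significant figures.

ΔP_A/ΔP_B ≈ 1.45

Pipe A: V = Q/A = 0.0123/0.005153 = 2.387 m/s; Re = 2.63e+05; ε/D = 0.0432; Haaland → f = 0.06717; ΔP_A = f(L/D)(ρV²/2) = 1.194e+05 Pa.
Pipe B: V = Q/A = 0.0123/0.01075 = 1.144 m/s; Re = 1.821e+05; ε/D = 1.54e-05; Haaland → f = 0.01587; ΔP_B = f(L/D)(ρV²/2) = 8.26e+04 Pa.
ΔP_A/ΔP_B = 1.194e+05/8.26e+04 = 1.45.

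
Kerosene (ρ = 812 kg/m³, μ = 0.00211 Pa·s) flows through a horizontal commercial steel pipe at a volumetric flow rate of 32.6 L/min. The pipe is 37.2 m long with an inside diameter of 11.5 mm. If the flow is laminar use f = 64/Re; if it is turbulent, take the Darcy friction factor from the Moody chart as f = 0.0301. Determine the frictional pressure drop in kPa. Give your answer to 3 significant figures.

Q = 32.6 L/min = 32.6/60000 = 0.0005433 m³/s.
Cross-sectional area A = πD²/4 = π(0.0115)²/4 = 0.0001039 m²; mean velocity V = Q/A = 0.0005433/0.0001039 = 5.231 m/s.
Reynolds number Re = ρVD/μ = 812 · 5.231 · 0.0115 / 0.00211 = 2.315e+04.
Re > 4000 → turbulent; use the Moody-chart value f = 0.0301.
Darcy-Weisbach: ΔP = f(L/D)(ρV²/2) = 0.0301·(37.2/0.0115)·(812·5.231²/2) = 0.0301·3235·1.111e+04 = 1.082e+06 Pa.
ΔP = 1.082e+06 Pa = 1080 kPa.

ΔP ≈ 1080 kPa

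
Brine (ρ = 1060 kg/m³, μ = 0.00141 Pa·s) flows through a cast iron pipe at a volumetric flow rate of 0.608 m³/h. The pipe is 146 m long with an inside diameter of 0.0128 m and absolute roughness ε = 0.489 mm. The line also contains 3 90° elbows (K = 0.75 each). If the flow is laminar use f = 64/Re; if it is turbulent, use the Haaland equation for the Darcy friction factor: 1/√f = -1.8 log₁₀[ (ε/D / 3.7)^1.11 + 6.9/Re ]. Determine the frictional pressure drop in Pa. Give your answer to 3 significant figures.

Q = 0.608 m³/h = 0.608/3600 = 0.0001689 m³/s.
Cross-sectional area A = πD²/4 = π(0.0128)²/4 = 0.0001287 m²; mean velocity V = Q/A = 0.0001689/0.0001287 = 1.312 m/s.
Reynolds number Re = ρVD/μ = 1060 · 1.312 · 0.0128 / 0.00141 = 1.263e+04.
Re > 4000 → turbulent. Relative roughness ε/D = 0.000489/0.0128 = 0.0382. Haaland: 1/√f = -1.8 log₁₀[(0.0382/3.7)^1.11 + 6.9/1.263e+04] = -1.8 log₁₀[0.00624 + 0.000546] = 3.903, so f = 0.06566.
Total minor-loss coefficient ΣK = 3·0.75 = 2.25.
ΔP = [f·L/D + ΣK]·(ρV²/2) = [0.06566·146/0.0128 + 2.25]·(1060·1.312²/2) = [748.9 + 2.25]·913 = 6.858e+05 Pa.

ΔP ≈ 686000 Pa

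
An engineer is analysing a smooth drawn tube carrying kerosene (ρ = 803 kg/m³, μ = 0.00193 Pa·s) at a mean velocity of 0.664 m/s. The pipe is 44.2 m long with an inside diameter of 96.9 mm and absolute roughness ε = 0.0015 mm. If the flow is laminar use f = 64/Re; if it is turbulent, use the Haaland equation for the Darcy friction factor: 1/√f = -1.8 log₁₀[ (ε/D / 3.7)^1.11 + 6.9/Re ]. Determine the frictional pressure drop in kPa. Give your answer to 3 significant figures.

ΔP ≈ 1.94 kPa

Reynolds number Re = ρVD/μ = 803 · 0.664 · 0.0969 / 0.00193 = 2.677e+04.
Re > 4000 → turbulent. Relative roughness ε/D = 1.5e-06/0.0969 = 1.55e-05. Haaland: 1/√f = -1.8 log₁₀[(1.55e-05/3.7)^1.11 + 6.9/2.677e+04] = -1.8 log₁₀[1.07e-06 + 0.000258] = 6.457, so f = 0.02399.
Darcy-Weisbach: ΔP = f(L/D)(ρV²/2) = 0.02399·(44.2/0.0969)·(803·0.664²/2) = 0.02399·456.1·177 = 1937 Pa.
ΔP = 1937 Pa = 1.94 kPa.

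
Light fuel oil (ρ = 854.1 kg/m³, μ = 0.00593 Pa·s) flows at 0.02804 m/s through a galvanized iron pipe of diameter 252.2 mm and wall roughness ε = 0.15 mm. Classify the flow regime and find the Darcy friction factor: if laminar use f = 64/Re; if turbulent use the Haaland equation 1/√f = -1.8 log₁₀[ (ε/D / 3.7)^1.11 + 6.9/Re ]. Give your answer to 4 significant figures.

Re = ρVD/μ = 854.1·0.02804·0.2522/0.00593 = 1019.
Re < 2300 → laminar, so f = 64/Re = 0.06284 (roughness is irrelevant in laminar flow).

f ≈ 0.06284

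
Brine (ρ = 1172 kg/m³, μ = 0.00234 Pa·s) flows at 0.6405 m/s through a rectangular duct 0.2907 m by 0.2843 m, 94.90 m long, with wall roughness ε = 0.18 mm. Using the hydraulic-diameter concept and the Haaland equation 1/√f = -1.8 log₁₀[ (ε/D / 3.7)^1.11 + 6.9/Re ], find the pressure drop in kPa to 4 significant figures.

ΔP ≈ 1.649 kPa

Hydraulic diameter D_h = 4A/P = 4·(0.2907·0.2843)/(2·(0.2907+0.2843)) = 0.3306/1.15 = 0.2875 m.
Re = ρVD_h/μ = 1172·0.6405·0.2875/0.00234 = 9.222e+04.
ε/D_h = 0.00018/0.2875 = 0.000626; Haaland gives 1/√f = -1.8 log₁₀[6.51e-05+7.48e-05] = 6.937, so f = 0.02078.
ΔP = f(L/D_h)(ρV²/2) = 0.02078·94.9/0.2875·240.4 = 1649 Pa.
ΔP = 1.649 kPa.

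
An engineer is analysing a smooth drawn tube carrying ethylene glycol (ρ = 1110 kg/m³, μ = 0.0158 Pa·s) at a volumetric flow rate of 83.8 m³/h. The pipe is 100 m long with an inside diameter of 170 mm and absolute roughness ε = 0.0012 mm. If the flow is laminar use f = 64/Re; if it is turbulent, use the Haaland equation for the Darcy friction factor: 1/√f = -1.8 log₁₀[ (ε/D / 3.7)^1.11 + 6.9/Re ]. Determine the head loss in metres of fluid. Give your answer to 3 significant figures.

h_f ≈ 0.922 m

Q = 83.8 m³/h = 83.8/3600 = 0.02328 m³/s.
Cross-sectional area A = πD²/4 = π(0.17)²/4 = 0.0227 m²; mean velocity V = Q/A = 0.02328/0.0227 = 1.026 m/s.
Reynolds number Re = ρVD/μ = 1110 · 1.026 · 0.17 / 0.0158 = 1.225e+04.
Re > 4000 → turbulent. Relative roughness ε/D = 1.2e-06/0.17 = 7.06e-06. Haaland: 1/√f = -1.8 log₁₀[(7.06e-06/3.7)^1.11 + 6.9/1.225e+04] = -1.8 log₁₀[4.48e-07 + 0.000563] = 5.848, so f = 0.02924.
Darcy-Weisbach: ΔP = f(L/D)(ρV²/2) = 0.02924·(100/0.17)·(1110·1.026²/2) = 0.02924·588.2·583.7 = 1.004e+04 Pa.
Head loss h_f = ΔP/(ρg) = 1.004e+04/(1110·9.81) = 0.922 m.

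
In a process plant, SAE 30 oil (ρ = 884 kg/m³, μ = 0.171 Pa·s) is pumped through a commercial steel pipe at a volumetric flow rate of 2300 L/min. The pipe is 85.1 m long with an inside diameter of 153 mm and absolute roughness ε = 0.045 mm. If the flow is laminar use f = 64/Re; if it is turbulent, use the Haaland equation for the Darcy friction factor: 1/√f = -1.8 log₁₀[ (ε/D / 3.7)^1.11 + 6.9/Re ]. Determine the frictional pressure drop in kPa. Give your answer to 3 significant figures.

Q = 2300 L/min = 2300/60000 = 0.03833 m³/s.
Cross-sectional area A = πD²/4 = π(0.153)²/4 = 0.01839 m²; mean velocity V = Q/A = 0.03833/0.01839 = 2.085 m/s.
Reynolds number Re = ρVD/μ = 884 · 2.085 · 0.153 / 0.171 = 1649.
Re < 2300 → laminar flow, so f = 64/Re = 64/1649 = 0.03881 (the turbulent correlation is not needed).
Darcy-Weisbach: ΔP = f(L/D)(ρV²/2) = 0.03881·(85.1/0.153)·(884·2.085²/2) = 0.03881·556.2·1921 = 4.148e+04 Pa.
ΔP = 4.148e+04 Pa = 41.5 kPa.

ΔP ≈ 41.5 kPa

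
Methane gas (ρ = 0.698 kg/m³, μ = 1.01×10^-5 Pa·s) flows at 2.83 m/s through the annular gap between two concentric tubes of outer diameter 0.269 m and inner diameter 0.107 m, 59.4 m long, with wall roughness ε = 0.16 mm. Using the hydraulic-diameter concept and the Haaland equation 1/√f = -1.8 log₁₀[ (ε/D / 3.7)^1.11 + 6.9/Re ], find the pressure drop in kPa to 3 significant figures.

ΔP ≈ 0.0260 kPa

Hydraulic diameter D_h = 4A/P = D_o - D_i = 0.269 - 0.107 = 0.162 m.
Re = ρVD_h/μ = 0.698·2.83·0.162/1.01e-05 = 3.168e+04.
ε/D_h = 0.00016/0.162 = 0.000988; Haaland gives 1/√f = -1.8 log₁₀[0.000108+0.000218] = 6.277, so f = 0.02538.
ΔP = f(L/D_h)(ρV²/2) = 0.02538·59.4/0.162·2.795 = 26.01 Pa.
ΔP = 0.0260 kPa.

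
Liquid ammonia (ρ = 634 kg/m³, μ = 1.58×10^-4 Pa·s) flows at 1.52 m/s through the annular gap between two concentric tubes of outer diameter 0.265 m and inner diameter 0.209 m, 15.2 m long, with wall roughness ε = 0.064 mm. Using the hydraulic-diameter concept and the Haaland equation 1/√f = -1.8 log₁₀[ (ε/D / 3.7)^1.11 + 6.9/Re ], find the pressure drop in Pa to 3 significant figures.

ΔP ≈ 4180 Pa

Hydraulic diameter D_h = 4A/P = D_o - D_i = 0.265 - 0.209 = 0.056 m.
Re = ρVD_h/μ = 634·1.52·0.056/0.000158 = 3.416e+05.
ε/D_h = 6.4e-05/0.056 = 0.00114; Haaland gives 1/√f = -1.8 log₁₀[0.000127+2.02e-05] = 6.898, so f = 0.02102.
ΔP = f(L/D_h)(ρV²/2) = 0.02102·15.2/0.056·732.4 = 4178 Pa.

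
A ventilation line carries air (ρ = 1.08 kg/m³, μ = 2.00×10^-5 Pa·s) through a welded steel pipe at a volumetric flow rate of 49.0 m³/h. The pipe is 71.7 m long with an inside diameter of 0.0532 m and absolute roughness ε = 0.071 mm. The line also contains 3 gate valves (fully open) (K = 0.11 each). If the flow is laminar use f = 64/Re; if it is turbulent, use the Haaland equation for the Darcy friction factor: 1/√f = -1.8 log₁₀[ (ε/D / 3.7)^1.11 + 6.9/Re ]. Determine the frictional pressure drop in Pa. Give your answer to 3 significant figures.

Q = 49.0 m³/h = 49.0/3600 = 0.01361 m³/s.
Cross-sectional area A = πD²/4 = π(0.0532)²/4 = 0.002223 m²; mean velocity V = Q/A = 0.01361/0.002223 = 6.123 m/s.
Reynolds number Re = ρVD/μ = 1.08 · 6.123 · 0.0532 / 2e-05 = 1.759e+04.
Re > 4000 → turbulent. Relative roughness ε/D = 7.1e-05/0.0532 = 0.00133. Haaland: 1/√f = -1.8 log₁₀[(0.00133/3.7)^1.11 + 6.9/1.759e+04] = -1.8 log₁₀[0.000151 + 0.000392] = 5.877, so f = 0.02895.
Total minor-loss coefficient ΣK = 3·0.11 = 0.33.
ΔP = [f·L/D + ΣK]·(ρV²/2) = [0.02895·71.7/0.0532 + 0.33]·(1.08·6.123²/2) = [39.02 + 0.33]·20.25 = 796.7 Pa.

ΔP ≈ 797 Pa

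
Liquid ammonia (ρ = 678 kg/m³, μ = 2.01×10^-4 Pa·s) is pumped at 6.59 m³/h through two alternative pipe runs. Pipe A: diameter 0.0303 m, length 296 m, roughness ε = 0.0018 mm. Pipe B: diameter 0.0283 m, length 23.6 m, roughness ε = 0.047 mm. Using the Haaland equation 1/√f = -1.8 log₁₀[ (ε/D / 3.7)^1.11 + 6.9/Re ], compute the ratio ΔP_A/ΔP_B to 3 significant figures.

ΔP_A/ΔP_B ≈ 5.90

Pipe A: V = Q/A = 0.001831/0.0007211 = 2.539 m/s; Re = 2.595e+05; ε/D = 5.94e-05; Haaland → f = 0.01522; ΔP_A = f(L/D)(ρV²/2) = 3.248e+05 Pa.
Pipe B: V = Q/A = 0.001831/0.000629 = 2.91 m/s; Re = 2.778e+05; ε/D = 0.00166; Haaland → f = 0.023; ΔP_B = f(L/D)(ρV²/2) = 5.506e+04 Pa.
ΔP_A/ΔP_B = 3.248e+05/5.506e+04 = 5.90.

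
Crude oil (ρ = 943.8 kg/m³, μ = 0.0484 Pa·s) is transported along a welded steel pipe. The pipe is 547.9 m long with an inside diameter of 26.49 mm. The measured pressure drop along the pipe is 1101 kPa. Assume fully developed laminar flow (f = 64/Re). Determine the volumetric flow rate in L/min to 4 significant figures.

For laminar flow, f = 64/Re with Re = ρVD/μ, so Darcy-Weisbach reduces to ΔP = 32μLV/D². Solving for V: V = ΔP·D²/(32μL) = 1.101e+06·(0.02649)²/(32·0.0484·547.9) = 0.9104 m/s.
Check: Re = ρVD/μ = 943.8·0.9104·0.02649/0.0484 = 470.3 < 2300, so the laminar assumption holds.
Q = V·A = 0.9104·(π/4·0.02649²) = 0.0005018 m³/s = 30.11 L/min.

Q ≈ 30.11 L/min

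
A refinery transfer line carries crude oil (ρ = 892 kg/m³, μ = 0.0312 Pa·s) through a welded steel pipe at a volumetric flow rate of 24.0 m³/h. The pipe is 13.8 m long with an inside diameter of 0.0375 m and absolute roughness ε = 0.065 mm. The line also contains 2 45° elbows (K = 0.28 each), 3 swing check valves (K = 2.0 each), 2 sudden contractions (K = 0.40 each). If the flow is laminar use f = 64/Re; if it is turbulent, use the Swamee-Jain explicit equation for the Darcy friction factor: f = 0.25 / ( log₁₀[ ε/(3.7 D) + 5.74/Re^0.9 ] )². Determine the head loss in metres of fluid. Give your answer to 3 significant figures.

h_f ≈ 39.2 m

Q = 24.0 m³/h = 24.0/3600 = 0.006667 m³/s.
Cross-sectional area A = πD²/4 = π(0.0375)²/4 = 0.001104 m²; mean velocity V = Q/A = 0.006667/0.001104 = 6.036 m/s.
Reynolds number Re = ρVD/μ = 892 · 6.036 · 0.0375 / 0.0312 = 6471.
Re > 4000 → turbulent. Relative roughness ε/D = 6.5e-05/0.0375 = 0.00173. Swamee-Jain: f = 0.25/(log₁₀[0.00173/3.7 + 5.74/6471^0.9])² = 0.25/(log₁₀[0.000468 + 0.00213])² = 0.25/(-2.585)² = 0.03742.
Total minor-loss coefficient ΣK = 2·0.28 + 3·2 + 2·0.4 = 7.36.
ΔP = [f·L/D + ΣK]·(ρV²/2) = [0.03742·13.8/0.0375 + 7.36]·(892·6.036²/2) = [13.77 + 7.36]·1.625e+04 = 3.434e+05 Pa.
Head loss h_f = ΔP/(ρg) = 3.434e+05/(892·9.81) = 39.2 m.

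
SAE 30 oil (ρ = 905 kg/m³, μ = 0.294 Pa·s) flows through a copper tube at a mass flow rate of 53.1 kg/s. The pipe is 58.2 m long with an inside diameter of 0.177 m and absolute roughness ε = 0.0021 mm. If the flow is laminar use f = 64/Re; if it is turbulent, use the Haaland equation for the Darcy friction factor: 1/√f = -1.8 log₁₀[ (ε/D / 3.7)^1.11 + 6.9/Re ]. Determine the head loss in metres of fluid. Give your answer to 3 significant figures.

h_f ≈ 4.69 m

A = πD²/4 = π(0.177)²/4 = 0.02461 m²; mean velocity V = ṁ/(ρA) = 53.1/(905 · 0.02461) = 2.385 m/s.
Reynolds number Re = ρVD/μ = 905 · 2.385 · 0.177 / 0.294 = 1299.
Re < 2300 → laminar flow, so f = 64/Re = 64/1299 = 0.04926 (the turbulent correlation is not needed).
Darcy-Weisbach: ΔP = f(L/D)(ρV²/2) = 0.04926·(58.2/0.177)·(905·2.385²/2) = 0.04926·328.8·2573 = 4.168e+04 Pa.
Head loss h_f = ΔP/(ρg) = 4.168e+04/(905·9.81) = 4.69 m.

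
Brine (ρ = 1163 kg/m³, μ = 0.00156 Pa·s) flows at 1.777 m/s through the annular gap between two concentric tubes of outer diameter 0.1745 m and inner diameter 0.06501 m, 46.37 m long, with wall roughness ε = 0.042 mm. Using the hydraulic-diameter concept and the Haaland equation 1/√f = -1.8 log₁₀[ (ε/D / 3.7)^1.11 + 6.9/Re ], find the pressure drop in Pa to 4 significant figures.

Hydraulic diameter D_h = 4A/P = D_o - D_i = 0.1745 - 0.06501 = 0.1095 m.
Re = ρVD_h/μ = 1163·1.777·0.1095/0.00156 = 1.45e+05.
ε/D_h = 4.2e-05/0.1095 = 0.000384; Haaland gives 1/√f = -1.8 log₁₀[3.78e-05+4.76e-05] = 7.324, so f = 0.01864.
ΔP = f(L/D_h)(ρV²/2) = 0.01864·46.37/0.1095·1836 = 1.45e+04 Pa.

ΔP ≈ 14500 Pa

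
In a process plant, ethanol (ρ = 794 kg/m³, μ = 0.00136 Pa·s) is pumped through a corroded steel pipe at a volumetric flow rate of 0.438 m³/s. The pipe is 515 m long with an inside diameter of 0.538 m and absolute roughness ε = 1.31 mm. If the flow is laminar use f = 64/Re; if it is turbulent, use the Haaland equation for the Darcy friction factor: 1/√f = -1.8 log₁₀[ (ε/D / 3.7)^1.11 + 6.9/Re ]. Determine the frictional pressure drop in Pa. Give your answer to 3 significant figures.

ΔP ≈ 35200 Pa

Cross-sectional area A = πD²/4 = π(0.538)²/4 = 0.2273 m²; mean velocity V = Q/A = 0.438/0.2273 = 1.927 m/s.
Reynolds number Re = ρVD/μ = 794 · 1.927 · 0.538 / 0.00136 = 6.052e+05.
Re > 4000 → turbulent. Relative roughness ε/D = 0.00131/0.538 = 0.00243. Haaland: 1/√f = -1.8 log₁₀[(0.00243/3.7)^1.11 + 6.9/6.052e+05] = -1.8 log₁₀[0.000294 + 1.14e-05] = 6.327, so f = 0.02498.
Darcy-Weisbach: ΔP = f(L/D)(ρV²/2) = 0.02498·(515/0.538)·(794·1.927²/2) = 0.02498·957.2·1474 = 3.524e+04 Pa.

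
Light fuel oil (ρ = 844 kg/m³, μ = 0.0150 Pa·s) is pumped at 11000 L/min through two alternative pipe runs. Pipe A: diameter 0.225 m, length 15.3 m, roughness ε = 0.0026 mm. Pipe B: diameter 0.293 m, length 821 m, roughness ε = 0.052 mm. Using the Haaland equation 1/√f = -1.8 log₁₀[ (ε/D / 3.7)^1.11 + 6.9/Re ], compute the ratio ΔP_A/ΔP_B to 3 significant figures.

Pipe A: V = Q/A = 0.1833/0.03976 = 4.611 m/s; Re = 5.837e+04; ε/D = 1.16e-05; Haaland → f = 0.02004; ΔP_A = f(L/D)(ρV²/2) = 1.223e+04 Pa.
Pipe B: V = Q/A = 0.1833/0.06743 = 2.719 m/s; Re = 4.483e+04; ε/D = 0.000177; Haaland → f = 0.02172; ΔP_B = f(L/D)(ρV²/2) = 1.899e+05 Pa.
ΔP_A/ΔP_B = 1.223e+04/1.899e+05 = 0.0644.

ΔP_A/ΔP_B ≈ 0.0644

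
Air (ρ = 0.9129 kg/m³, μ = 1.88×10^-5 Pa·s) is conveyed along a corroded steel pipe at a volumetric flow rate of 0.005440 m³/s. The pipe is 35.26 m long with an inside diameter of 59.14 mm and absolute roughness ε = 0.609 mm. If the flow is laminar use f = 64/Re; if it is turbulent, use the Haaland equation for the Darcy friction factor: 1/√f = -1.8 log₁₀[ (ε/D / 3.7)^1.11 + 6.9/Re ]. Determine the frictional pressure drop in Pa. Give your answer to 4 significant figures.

Cross-sectional area A = πD²/4 = π(0.05914)²/4 = 0.002747 m²; mean velocity V = Q/A = 0.00544/0.002747 = 1.98 m/s.
Reynolds number Re = ρVD/μ = 0.9129 · 1.98 · 0.05914 / 1.88e-05 = 5687.
Re > 4000 → turbulent. Relative roughness ε/D = 0.000609/0.05914 = 0.0103. Haaland: 1/√f = -1.8 log₁₀[(0.0103/3.7)^1.11 + 6.9/5687] = -1.8 log₁₀[0.00146 + 0.00121] = 4.632, so f = 0.0466.
Darcy-Weisbach: ΔP = f(L/D)(ρV²/2) = 0.0466·(35.26/0.05914)·(0.9129·1.98²/2) = 0.0466·596.2·1.79 = 49.74 Pa.

ΔP ≈ 49.74 Pa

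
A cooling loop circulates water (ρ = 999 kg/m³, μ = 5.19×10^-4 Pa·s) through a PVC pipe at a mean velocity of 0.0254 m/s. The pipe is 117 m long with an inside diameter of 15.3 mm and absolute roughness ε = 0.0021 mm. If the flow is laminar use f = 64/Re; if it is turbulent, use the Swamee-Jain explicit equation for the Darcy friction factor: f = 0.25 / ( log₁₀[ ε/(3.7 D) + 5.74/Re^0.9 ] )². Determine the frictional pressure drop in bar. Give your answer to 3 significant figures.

Reynolds number Re = ρVD/μ = 999 · 0.0254 · 0.0153 / 0.000519 = 748.
Re < 2300 → laminar flow, so f = 64/Re = 64/748 = 0.08556 (the turbulent correlation is not needed).
Darcy-Weisbach: ΔP = f(L/D)(ρV²/2) = 0.08556·(117/0.0153)·(999·0.0254²/2) = 0.08556·7647·0.3223 = 210.8 Pa.
ΔP = 210.8 Pa = 0.00211 bar.

ΔP ≈ 0.00211 bar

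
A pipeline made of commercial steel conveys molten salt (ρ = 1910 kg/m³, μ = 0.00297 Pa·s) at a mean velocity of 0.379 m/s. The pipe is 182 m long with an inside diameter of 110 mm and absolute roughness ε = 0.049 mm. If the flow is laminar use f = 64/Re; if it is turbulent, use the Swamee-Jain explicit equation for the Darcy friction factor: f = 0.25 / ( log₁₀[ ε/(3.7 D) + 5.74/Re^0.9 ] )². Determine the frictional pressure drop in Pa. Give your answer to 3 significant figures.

ΔP ≈ 5730 Pa

Reynolds number Re = ρVD/μ = 1910 · 0.379 · 0.11 / 0.00297 = 2.681e+04.
Re > 4000 → turbulent. Relative roughness ε/D = 4.9e-05/0.11 = 0.000445. Swamee-Jain: f = 0.25/(log₁₀[0.000445/3.7 + 5.74/2.681e+04^0.9])² = 0.25/(log₁₀[0.00012 + 0.000594])² = 0.25/(-3.146)² = 0.02525.
Darcy-Weisbach: ΔP = f(L/D)(ρV²/2) = 0.02525·(182/0.11)·(1910·0.379²/2) = 0.02525·1655·137.2 = 5732 Pa.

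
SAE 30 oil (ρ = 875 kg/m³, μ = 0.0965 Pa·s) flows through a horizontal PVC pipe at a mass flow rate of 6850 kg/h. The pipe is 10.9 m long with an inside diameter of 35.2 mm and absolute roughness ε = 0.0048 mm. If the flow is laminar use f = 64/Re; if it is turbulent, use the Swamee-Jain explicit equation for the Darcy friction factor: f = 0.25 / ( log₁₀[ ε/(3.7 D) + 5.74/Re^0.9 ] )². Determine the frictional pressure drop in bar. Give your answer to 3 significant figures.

ṁ = 6850 kg/h = 6850/3600 = 1.903 kg/s.
A = πD²/4 = π(0.0352)²/4 = 0.0009731 m²; mean velocity V = ṁ/(ρA) = 1.903/(875 · 0.0009731) = 2.235 m/s.
Reynolds number Re = ρVD/μ = 875 · 2.235 · 0.0352 / 0.0965 = 713.2.
Re < 2300 → laminar flow, so f = 64/Re = 64/713.2 = 0.08973 (the turbulent correlation is not needed).
Darcy-Weisbach: ΔP = f(L/D)(ρV²/2) = 0.08973·(10.9/0.0352)·(875·2.235²/2) = 0.08973·309.7·2185 = 6.07e+04 Pa.
ΔP = 6.07e+04 Pa = 0.607 bar.

ΔP ≈ 0.607 bar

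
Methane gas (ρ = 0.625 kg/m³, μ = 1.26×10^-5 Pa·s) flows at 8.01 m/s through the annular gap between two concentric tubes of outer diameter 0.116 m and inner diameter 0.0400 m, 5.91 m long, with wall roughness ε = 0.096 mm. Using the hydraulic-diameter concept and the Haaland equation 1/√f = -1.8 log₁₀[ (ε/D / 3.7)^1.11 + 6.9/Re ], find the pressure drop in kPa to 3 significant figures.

Hydraulic diameter D_h = 4A/P = D_o - D_i = 0.116 - 0.04 = 0.076 m.
Re = ρVD_h/μ = 0.625·8.01·0.076/1.26e-05 = 3.02e+04.
ε/D_h = 9.6e-05/0.076 = 0.00126; Haaland gives 1/√f = -1.8 log₁₀[0.000142+0.000229] = 6.176, so f = 0.02621.
ΔP = f(L/D_h)(ρV²/2) = 0.02621·5.91/0.076·20.05 = 40.87 Pa.
ΔP = 0.0409 kPa.

ΔP ≈ 0.0409 kPa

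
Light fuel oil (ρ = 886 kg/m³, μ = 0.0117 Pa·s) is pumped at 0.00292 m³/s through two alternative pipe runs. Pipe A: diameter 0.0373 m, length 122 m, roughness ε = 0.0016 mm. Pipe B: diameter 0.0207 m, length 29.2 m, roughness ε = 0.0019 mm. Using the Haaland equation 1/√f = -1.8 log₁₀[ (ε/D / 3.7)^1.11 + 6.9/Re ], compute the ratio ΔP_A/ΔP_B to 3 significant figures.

Pipe A: V = Q/A = 0.00292/0.001093 = 2.672 m/s; Re = 7548; ε/D = 4.29e-05; Haaland → f = 0.03345; ΔP_A = f(L/D)(ρV²/2) = 3.461e+05 Pa.
Pipe B: V = Q/A = 0.00292/0.0003365 = 8.677 m/s; Re = 1.36e+04; ε/D = 9.18e-05; Haaland → f = 0.02855; ΔP_B = f(L/D)(ρV²/2) = 1.343e+06 Pa.
ΔP_A/ΔP_B = 3.461e+05/1.343e+06 = 0.258.

ΔP_A/ΔP_B ≈ 0.258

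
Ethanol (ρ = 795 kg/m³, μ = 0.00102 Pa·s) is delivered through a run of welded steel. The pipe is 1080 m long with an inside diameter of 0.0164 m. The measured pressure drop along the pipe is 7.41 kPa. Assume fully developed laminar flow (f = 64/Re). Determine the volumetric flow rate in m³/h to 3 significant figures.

For laminar flow, f = 64/Re with Re = ρVD/μ, so Darcy-Weisbach reduces to ΔP = 32μLV/D². Solving for V: V = ΔP·D²/(32μL) = 7410·(0.0164)²/(32·0.00102·1080) = 0.05654 m/s.
Check: Re = ρVD/μ = 795·0.05654·0.0164/0.00102 = 722.7 < 2300, so the laminar assumption holds.
Q = V·A = 0.05654·(π/4·0.0164²) = 1.194e-05 m³/s = 0.0430 m³/h.

Q ≈ 0.0430 m³/h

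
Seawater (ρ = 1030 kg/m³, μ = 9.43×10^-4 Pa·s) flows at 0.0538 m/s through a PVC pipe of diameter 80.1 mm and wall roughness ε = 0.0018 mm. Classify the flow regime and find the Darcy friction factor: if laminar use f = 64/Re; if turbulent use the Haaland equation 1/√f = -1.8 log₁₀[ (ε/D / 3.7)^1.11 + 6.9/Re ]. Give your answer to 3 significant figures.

Re = ρVD/μ = 1030·0.0538·0.0801/0.000943 = 4707.
Re > 4000 → turbulent. ε/D = 1.8e-06/0.0801 = 2.25e-05; Haaland: 1/√f = -1.8 log₁₀[1.62e-06 + 0.00147] = 5.1, so f = 0.03844.

f ≈ 0.0384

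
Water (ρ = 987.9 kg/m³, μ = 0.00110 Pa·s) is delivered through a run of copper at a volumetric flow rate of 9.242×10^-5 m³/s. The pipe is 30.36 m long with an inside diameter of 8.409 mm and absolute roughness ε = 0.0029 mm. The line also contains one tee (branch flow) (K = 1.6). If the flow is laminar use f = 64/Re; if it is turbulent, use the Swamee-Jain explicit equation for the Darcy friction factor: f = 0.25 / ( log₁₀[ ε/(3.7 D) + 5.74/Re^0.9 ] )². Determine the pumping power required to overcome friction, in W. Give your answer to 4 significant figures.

P ≈ 13.80 W

Cross-sectional area A = πD²/4 = π(0.008409)²/4 = 5.554e-05 m²; mean velocity V = Q/A = 9.242e-05/5.554e-05 = 1.664 m/s.
Reynolds number Re = ρVD/μ = 987.9 · 1.664 · 0.008409 / 0.0011 = 1.257e+04.
Re > 4000 → turbulent. Relative roughness ε/D = 2.9e-06/0.008409 = 0.000345. Swamee-Jain: f = 0.25/(log₁₀[0.000345/3.7 + 5.74/1.257e+04^0.9])² = 0.25/(log₁₀[9.32e-05 + 0.00117])² = 0.25/(-2.897)² = 0.02978.
Total minor-loss coefficient ΣK = 1·1.6 = 1.6.
ΔP = [f·L/D + ΣK]·(ρV²/2) = [0.02978·30.36/0.008409 + 1.6]·(987.9·1.664²/2) = [107.5 + 1.6]·1368 = 1.493e+05 Pa.
Pumping power P = QΔP = 9.242e-05·1.493e+05 = 13.797 W = 13.80 W.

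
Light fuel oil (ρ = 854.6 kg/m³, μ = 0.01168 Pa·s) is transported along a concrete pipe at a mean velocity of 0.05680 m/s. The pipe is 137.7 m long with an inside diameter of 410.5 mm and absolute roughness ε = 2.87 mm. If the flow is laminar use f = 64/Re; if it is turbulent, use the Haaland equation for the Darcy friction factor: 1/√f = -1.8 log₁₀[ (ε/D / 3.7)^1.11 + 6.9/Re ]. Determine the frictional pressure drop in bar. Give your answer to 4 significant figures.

Reynolds number Re = ρVD/μ = 854.6 · 0.0568 · 0.4105 / 0.0117 = 1706.
Re < 2300 → laminar flow, so f = 64/Re = 64/1706 = 0.03751 (the turbulent correlation is not needed).
Darcy-Weisbach: ΔP = f(L/D)(ρV²/2) = 0.03751·(137.7/0.4105)·(854.6·0.0568²/2) = 0.03751·335.4·1.379 = 17.35 Pa.
ΔP = 17.35 Pa = 1.735×10^-4 bar.

ΔP ≈ 1.735×10^-4 bar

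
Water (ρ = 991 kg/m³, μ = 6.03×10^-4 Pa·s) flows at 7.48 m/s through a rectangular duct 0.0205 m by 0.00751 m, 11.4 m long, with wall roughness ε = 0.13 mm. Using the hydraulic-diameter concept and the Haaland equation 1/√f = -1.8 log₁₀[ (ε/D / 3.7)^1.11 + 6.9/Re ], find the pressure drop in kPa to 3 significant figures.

ΔP ≈ 1170 kPa

Hydraulic diameter D_h = 4A/P = 4·(0.0205·0.00751)/(2·(0.0205+0.00751)) = 0.0006158/0.05602 = 0.01099 m.
Re = ρVD_h/μ = 991·7.48·0.01099/0.000603 = 1.351e+05.
ε/D_h = 0.00013/0.01099 = 0.0118; Haaland gives 1/√f = -1.8 log₁₀[0.0017+5.11e-05] = 4.963, so f = 0.04061.
ΔP = f(L/D_h)(ρV²/2) = 0.04061·11.4/0.01099·2.772e+04 = 1.167e+06 Pa.
ΔP = 1170 kPa.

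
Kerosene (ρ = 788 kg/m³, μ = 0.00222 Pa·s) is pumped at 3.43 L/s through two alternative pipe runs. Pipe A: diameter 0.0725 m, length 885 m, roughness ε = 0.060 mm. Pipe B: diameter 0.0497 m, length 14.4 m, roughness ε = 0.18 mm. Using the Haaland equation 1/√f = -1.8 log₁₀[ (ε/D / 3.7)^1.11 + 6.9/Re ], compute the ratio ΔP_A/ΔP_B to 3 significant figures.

Pipe A: V = Q/A = 0.00343/0.004128 = 0.8309 m/s; Re = 2.138e+04; ε/D = 0.000828; Haaland → f = 0.02693; ΔP_A = f(L/D)(ρV²/2) = 8.94e+04 Pa.
Pipe B: V = Q/A = 0.00343/0.00194 = 1.768 m/s; Re = 3.119e+04; ε/D = 0.00362; Haaland → f = 0.03074; ΔP_B = f(L/D)(ρV²/2) = 1.097e+04 Pa.
ΔP_A/ΔP_B = 8.94e+04/1.097e+04 = 8.15.

ΔP_A/ΔP_B ≈ 8.15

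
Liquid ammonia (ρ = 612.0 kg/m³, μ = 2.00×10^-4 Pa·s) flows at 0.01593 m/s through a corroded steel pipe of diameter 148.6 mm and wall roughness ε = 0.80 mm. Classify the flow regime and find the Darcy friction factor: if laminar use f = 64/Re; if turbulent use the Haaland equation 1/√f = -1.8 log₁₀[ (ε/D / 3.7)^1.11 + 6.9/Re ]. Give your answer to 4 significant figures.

Re = ρVD/μ = 612·0.01593·0.1486/0.0002 = 7244.
Re > 4000 → turbulent. ε/D = 0.0008/0.1486 = 0.00538; Haaland: 1/√f = -1.8 log₁₀[0.000709 + 0.000953] = 5.003, so f = 0.03995.

f ≈ 0.03995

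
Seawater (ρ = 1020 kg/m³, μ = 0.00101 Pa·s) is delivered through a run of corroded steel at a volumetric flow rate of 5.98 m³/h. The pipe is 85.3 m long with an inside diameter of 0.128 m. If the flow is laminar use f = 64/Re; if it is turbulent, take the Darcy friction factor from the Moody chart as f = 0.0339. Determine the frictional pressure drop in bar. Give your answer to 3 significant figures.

Q = 5.98 m³/h = 5.98/3600 = 0.001661 m³/s.
Cross-sectional area A = πD²/4 = π(0.128)²/4 = 0.01287 m²; mean velocity V = Q/A = 0.001661/0.01287 = 0.1291 m/s.
Reynolds number Re = ρVD/μ = 1020 · 0.1291 · 0.128 / 0.00101 = 1.669e+04.
Re > 4000 → turbulent; use the Moody-chart value f = 0.0339.
Darcy-Weisbach: ΔP = f(L/D)(ρV²/2) = 0.0339·(85.3/0.128)·(1020·0.1291²/2) = 0.0339·666.4·8.499 = 192 Pa.
ΔP = 192 Pa = 0.00192 bar.

ΔP ≈ 0.00192 bar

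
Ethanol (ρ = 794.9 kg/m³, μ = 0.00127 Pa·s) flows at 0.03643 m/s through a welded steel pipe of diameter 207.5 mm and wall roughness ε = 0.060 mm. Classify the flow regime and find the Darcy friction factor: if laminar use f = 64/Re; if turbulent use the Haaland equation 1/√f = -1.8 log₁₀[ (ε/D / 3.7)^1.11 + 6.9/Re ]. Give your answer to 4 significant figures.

Re = ρVD/μ = 794.9·0.03643·0.2075/0.00127 = 4731.
Re > 4000 → turbulent. ε/D = 6e-05/0.2075 = 0.000289; Haaland: 1/√f = -1.8 log₁₀[2.76e-05 + 0.00146] = 5.09, so f = 0.03859.

f ≈ 0.03859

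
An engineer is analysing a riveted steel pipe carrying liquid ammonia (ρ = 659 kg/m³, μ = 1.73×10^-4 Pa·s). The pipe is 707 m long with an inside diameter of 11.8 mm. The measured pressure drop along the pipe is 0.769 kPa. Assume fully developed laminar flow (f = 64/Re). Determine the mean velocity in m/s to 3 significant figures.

For laminar flow, f = 64/Re with Re = ρVD/μ, so Darcy-Weisbach reduces to ΔP = 32μLV/D². Solving for V: V = ΔP·D²/(32μL) = 769·(0.0118)²/(32·0.000173·707) = 0.02736 m/s.
Check: Re = ρVD/μ = 659·0.02736·0.0118/0.000173 = 1230 < 2300, so the laminar assumption holds.

V ≈ 0.0274 m/s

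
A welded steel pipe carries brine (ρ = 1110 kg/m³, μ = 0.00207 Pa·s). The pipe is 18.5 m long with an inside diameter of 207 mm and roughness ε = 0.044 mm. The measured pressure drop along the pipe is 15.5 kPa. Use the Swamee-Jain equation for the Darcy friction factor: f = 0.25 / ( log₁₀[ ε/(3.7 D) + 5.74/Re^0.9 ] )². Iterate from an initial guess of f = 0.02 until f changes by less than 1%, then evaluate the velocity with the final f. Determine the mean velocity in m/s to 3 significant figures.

Rearranging Darcy-Weisbach: V = √(2·ΔP·D/(f·L·ρ)). With ε/D = 4.4e-05/0.207 = 0.000213, iterate starting from f = 0.02:
  f = 0.02 → V = √(2·1.55e+04·0.207/(0.02·18.5·1110)) = 3.953 m/s; Re = ρVD/μ = 4.388e+05; f → 0.01581
  f = 0.01581 → V = 4.446 m/s; Re = 4.936e+05; f → 0.01565
  f = 0.01565 → V = 4.469 m/s; Re = 4.961e+05; f → 0.01564
Converged (Δf/f < 1%). With the final f = 0.01564: V = √(2·1.55e+04·0.207/(0.01564·18.5·1110)) = 4.47 m/s.

V ≈ 4.47 m/s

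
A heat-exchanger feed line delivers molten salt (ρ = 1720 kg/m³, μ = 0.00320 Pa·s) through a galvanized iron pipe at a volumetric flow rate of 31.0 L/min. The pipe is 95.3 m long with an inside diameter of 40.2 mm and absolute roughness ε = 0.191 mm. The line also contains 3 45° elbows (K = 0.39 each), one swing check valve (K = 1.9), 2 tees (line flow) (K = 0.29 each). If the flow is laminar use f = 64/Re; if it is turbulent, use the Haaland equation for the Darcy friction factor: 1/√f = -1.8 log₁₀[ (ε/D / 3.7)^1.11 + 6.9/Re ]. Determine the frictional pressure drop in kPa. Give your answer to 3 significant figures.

Q = 31.0 L/min = 31.0/60000 = 0.0005167 m³/s.
Cross-sectional area A = πD²/4 = π(0.0402)²/4 = 0.001269 m²; mean velocity V = Q/A = 0.0005167/0.001269 = 0.4071 m/s.
Reynolds number Re = ρVD/μ = 1720 · 0.4071 · 0.0402 / 0.0032 = 8796.
Re > 4000 → turbulent. Relative roughness ε/D = 0.000191/0.0402 = 0.00475. Haaland: 1/√f = -1.8 log₁₀[(0.00475/3.7)^1.11 + 6.9/8796] = -1.8 log₁₀[0.000617 + 0.000784] = 5.136, so f = 0.03791.
Total minor-loss coefficient ΣK = 3·0.39 + 1·1.9 + 2·0.29 = 3.65.
ΔP = [f·L/D + ΣK]·(ρV²/2) = [0.03791·95.3/0.0402 + 3.65]·(1720·0.4071²/2) = [89.87 + 3.65]·142.5 = 1.333e+04 Pa.
ΔP = 1.333e+04 Pa = 13.3 kPa.

ΔP ≈ 13.3 kPa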